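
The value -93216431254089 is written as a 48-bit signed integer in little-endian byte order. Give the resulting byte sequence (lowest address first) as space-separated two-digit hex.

B7 55 BA 5B 38 AB

Two's complement of -93216431254089 in 48 bits: 93216431254089 = 0x54C7A445AA49; invert → 0xAB385BBA55B6; add 1 → 0xAB385BBA55B7.
Split into bytes (most-significant first): AB 38 5B BA 55 B7.
Little-endian: lowest address holds the least-significant byte.
So at ascending addresses the bytes are B7 55 BA 5B 38 AB.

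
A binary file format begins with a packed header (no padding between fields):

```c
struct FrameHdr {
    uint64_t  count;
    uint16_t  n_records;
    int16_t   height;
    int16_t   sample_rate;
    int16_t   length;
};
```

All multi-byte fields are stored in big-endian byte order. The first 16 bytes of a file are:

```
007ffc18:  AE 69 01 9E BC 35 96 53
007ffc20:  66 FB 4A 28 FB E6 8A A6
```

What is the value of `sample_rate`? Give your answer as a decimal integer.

`sample_rate` follows `count` (8 B), `n_records` (2 B), `height` (2 B), so it starts at offset 8 + 2 + 2 = 12 and occupies 2 bytes.
Bytes at offsets 12..13: FB E6.
In big-endian order the high byte comes first in memory.
The bytes are already most-significant first: 0xFBE6.
Top bit is set, so as a signed 16-bit value this is 0xFBE6 − 2^16 = -1050.

-1050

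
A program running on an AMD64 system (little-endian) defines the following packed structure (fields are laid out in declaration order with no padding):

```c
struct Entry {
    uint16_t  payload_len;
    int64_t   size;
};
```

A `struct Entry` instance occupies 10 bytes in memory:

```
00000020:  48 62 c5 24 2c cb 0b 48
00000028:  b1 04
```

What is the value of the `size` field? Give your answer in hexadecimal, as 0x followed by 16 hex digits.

0x04B1480BCB2C24C5

`size` follows `payload_len` (2 bytes), so it starts at byte offset 2 and occupies 8 bytes.
Bytes at offsets 2..9: C5 24 2C CB 0B 48 B1 04.
In little-endian order the low byte comes first in memory.
Reassemble most-significant byte first: 04 B1 48 0B CB 2C 24 C5 → 0x04B1480BCB2C24C5.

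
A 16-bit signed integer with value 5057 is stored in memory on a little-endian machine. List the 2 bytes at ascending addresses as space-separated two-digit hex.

5057 in hexadecimal, padded to 16 bits, is 0x13C1.
Split into bytes (most-significant first): 13 C1.
Little-endian stores the least-significant byte at the lowest address.
So at ascending addresses the bytes are C1 13.

C1 13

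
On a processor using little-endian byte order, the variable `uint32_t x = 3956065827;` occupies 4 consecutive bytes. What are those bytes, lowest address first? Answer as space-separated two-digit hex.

3956065827 in hexadecimal, padded to 32 bits, is 0xEBCCC623.
Split into bytes (most-significant first): EB CC C6 23.
Little-endian: lowest address holds the least-significant byte.
So at ascending addresses the bytes are 23 C6 CC EB.

23 C6 CC EB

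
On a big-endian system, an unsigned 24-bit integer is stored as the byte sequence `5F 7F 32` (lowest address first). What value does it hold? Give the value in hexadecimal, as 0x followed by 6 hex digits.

In big-endian order the high byte comes first in memory.
The bytes are already most-significant first: 0x5F7F32.

0x5F7F32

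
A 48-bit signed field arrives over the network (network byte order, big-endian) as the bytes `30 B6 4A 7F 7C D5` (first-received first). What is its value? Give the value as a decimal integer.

Big-endian stores the most-significant byte at the lowest address.
The bytes are already most-significant first: 0x30B64A7F7CD5.
0x30B64A7F7CD5 = 53559492050133.

53559492050133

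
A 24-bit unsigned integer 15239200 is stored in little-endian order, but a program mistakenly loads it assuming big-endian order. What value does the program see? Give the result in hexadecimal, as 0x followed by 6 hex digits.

0x2088E8

15239200 in 24-bit hexadecimal is 0xE88820.
Stored little-endian, the bytes at ascending addresses are 20 88 E8.
Read back as big-endian, the last byte is least significant, giving 0x2088E8.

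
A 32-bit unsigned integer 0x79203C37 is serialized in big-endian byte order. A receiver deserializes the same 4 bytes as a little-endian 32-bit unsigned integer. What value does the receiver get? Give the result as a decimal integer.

Stored big-endian, the bytes at ascending addresses are 79 20 3C 37.
Read back as little-endian, the first byte is least significant, giving 0x373C2079.
0x373C2079 = 926687353.

926687353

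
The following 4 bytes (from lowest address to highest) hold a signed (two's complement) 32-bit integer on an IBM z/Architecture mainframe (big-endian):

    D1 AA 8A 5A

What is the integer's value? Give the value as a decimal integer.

-777352614

In big-endian order the high byte comes first in memory.
The bytes are already most-significant first: 0xD1AA8A5A.
Top bit is set, so as a signed 32-bit value this is 0xD1AA8A5A − 2^32 = -777352614.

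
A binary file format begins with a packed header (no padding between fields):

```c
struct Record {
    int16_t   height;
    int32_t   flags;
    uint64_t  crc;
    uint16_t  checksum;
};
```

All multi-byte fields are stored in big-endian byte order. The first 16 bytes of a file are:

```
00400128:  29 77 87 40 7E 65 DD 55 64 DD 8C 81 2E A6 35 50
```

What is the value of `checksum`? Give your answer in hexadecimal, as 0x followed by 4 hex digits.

`checksum` follows `height` (2 B), `flags` (4 B), `crc` (8 B), so it starts at offset 2 + 4 + 8 = 14 and occupies 2 bytes.
Bytes at offsets 14..15: 35 50.
Big-endian: lowest address holds the most-significant byte.
The bytes are already most-significant first: 0x3550.

0x3550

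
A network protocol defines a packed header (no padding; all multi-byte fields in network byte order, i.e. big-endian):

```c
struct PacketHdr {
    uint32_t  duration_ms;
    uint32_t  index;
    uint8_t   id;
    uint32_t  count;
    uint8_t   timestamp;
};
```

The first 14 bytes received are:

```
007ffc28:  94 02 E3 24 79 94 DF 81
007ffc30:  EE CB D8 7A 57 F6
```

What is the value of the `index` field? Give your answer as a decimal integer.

2039799681

`index` follows `duration_ms` (4 bytes), so it starts at byte offset 4 and occupies 4 bytes.
Bytes at offsets 4..7: 79 94 DF 81.
Big-endian: lowest address holds the most-significant byte.
The bytes are already most-significant first: 0x7994DF81.
0x7994DF81 = 2039799681.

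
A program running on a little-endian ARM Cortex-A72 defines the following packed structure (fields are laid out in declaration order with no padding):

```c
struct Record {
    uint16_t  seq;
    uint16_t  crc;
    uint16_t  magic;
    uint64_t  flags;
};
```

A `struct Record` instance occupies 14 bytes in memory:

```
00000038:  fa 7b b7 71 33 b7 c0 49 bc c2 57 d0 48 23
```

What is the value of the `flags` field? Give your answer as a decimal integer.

`flags` follows `seq` (2 B), `crc` (2 B), `magic` (2 B), so it starts at offset 2 + 2 + 2 = 6 and occupies 8 bytes.
Bytes at offsets 6..13: C0 49 BC C2 57 D0 48 23.
Little-endian stores the least-significant byte at the lowest address.
Reassemble most-significant byte first: 23 48 D0 57 C2 BC 49 C0 → 0x2348D057C2BC49C0.
0x2348D057C2BC49C0 = 2542511064998496704.

2542511064998496704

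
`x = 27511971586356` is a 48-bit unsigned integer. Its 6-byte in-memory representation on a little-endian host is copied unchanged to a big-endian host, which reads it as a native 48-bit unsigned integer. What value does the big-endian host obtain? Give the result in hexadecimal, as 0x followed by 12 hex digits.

0x34214BA10519

27511971586356 in 48-bit hexadecimal is 0x1905A14B2134.
Stored little-endian, the bytes at ascending addresses are 34 21 4B A1 05 19.
Read back as big-endian, the last byte is least significant, giving 0x34214BA10519.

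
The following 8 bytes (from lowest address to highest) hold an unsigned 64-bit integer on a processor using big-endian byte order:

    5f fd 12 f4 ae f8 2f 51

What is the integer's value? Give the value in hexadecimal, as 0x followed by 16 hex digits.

0x5FFD12F4AEF82F51

Big-endian stores the most-significant byte at the lowest address.
The bytes are already most-significant first: 0x5FFD12F4AEF82F51.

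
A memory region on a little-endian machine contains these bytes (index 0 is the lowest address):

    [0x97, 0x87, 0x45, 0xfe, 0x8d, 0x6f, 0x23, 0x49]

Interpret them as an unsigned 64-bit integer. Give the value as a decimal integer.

Little-endian stores the least-significant byte at the lowest address.
Reassemble most-significant byte first: 49 23 6F 8D FE 45 87 97 → 0x49236F8DFE458797.
0x49236F8DFE458797 = 5270178644600653719.

5270178644600653719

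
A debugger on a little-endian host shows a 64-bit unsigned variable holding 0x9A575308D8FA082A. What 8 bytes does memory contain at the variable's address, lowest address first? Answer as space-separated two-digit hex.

Split into bytes (most-significant first): 9A 57 53 08 D8 FA 08 2A.
Little-endian: lowest address holds the least-significant byte.
So at ascending addresses the bytes are 2A 08 FA D8 08 53 57 9A.

2A 08 FA D8 08 53 57 9A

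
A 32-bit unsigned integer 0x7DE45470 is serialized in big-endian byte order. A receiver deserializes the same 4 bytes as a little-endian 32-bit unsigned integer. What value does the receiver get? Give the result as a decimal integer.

Stored big-endian, the bytes at ascending addresses are 7D E4 54 70.
Read back as little-endian, the first byte is least significant, giving 0x7054E47D.
0x7054E47D = 1884611709.

1884611709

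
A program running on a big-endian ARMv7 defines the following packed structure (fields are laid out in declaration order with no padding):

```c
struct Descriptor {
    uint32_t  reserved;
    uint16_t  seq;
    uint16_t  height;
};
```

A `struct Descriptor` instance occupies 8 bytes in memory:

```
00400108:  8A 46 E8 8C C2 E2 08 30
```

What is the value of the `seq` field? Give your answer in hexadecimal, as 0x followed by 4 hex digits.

`seq` follows `reserved` (4 bytes), so it starts at byte offset 4 and occupies 2 bytes.
Bytes at offsets 4..5: C2 E2.
Big-endian stores the most-significant byte at the lowest address.
The bytes are already most-significant first: 0xC2E2.

0xC2E2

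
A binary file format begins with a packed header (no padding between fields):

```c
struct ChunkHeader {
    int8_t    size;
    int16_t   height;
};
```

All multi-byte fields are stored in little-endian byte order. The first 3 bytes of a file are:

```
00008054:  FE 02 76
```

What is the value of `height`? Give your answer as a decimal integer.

30210

`height` follows `size` (1 byte), so it starts at byte offset 1 and occupies 2 bytes.
Bytes at offsets 1..2: 02 76.
Little-endian stores the least-significant byte at the lowest address.
Reassemble most-significant byte first: 76 02 → 0x7602.
0x7602 = 30210.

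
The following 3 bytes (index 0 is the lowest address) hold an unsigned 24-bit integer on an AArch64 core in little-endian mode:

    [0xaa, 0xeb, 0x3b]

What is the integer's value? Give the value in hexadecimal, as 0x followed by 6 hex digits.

0x3BEBAA

In little-endian order the low byte comes first in memory.
Reassemble most-significant byte first: 3B EB AA → 0x3BEBAA.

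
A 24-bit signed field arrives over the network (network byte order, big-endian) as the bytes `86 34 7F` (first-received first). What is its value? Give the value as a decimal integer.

Big-endian stores the most-significant byte at the lowest address.
The bytes are already most-significant first: 0x86347F.
Top bit is set, so as a signed 24-bit value this is 0x86347F − 2^24 = -7981953.

-7981953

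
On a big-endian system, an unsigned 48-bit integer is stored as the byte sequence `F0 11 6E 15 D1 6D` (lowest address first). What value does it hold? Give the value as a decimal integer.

Big-endian: lowest address holds the most-significant byte.
The bytes are already most-significant first: 0xF0116E15D16D.
0xF0116E15D16D = 263957652033901.

263957652033901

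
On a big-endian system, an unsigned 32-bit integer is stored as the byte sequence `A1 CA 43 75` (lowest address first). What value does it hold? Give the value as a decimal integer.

Big-endian stores the most-significant byte at the lowest address.
The bytes are already most-significant first: 0xA1CA4375.
0xA1CA4375 = 2714387317.

2714387317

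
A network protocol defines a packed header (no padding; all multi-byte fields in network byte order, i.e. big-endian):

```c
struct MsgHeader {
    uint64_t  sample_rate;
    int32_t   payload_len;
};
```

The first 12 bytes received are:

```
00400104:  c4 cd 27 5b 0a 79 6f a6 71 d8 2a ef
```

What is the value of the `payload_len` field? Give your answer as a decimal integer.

`payload_len` follows `sample_rate` (8 bytes), so it starts at byte offset 8 and occupies 4 bytes.
Bytes at offsets 8..11: 71 D8 2A EF.
In big-endian order the high byte comes first in memory.
The bytes are already most-significant first: 0x71D82AEF.
0x71D82AEF = 1909992175.

1909992175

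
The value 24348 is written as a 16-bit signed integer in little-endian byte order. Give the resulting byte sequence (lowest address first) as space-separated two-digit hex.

24348 in hexadecimal, padded to 16 bits, is 0x5F1C.
Split into bytes (most-significant first): 5F 1C.
Little-endian: lowest address holds the least-significant byte.
So at ascending addresses the bytes are 1C 5F.

1C 5F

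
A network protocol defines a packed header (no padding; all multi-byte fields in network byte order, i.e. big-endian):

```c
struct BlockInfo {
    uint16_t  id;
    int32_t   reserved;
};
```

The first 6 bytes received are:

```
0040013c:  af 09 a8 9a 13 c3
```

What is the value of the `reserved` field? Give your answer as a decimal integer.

`reserved` follows `id` (2 bytes), so it starts at byte offset 2 and occupies 4 bytes.
Bytes at offsets 2..5: A8 9A 13 C3.
Big-endian stores the most-significant byte at the lowest address.
The bytes are already most-significant first: 0xA89A13C3.
Top bit is set, so as a signed 32-bit value this is 0xA89A13C3 − 2^32 = -1466297405.

-1466297405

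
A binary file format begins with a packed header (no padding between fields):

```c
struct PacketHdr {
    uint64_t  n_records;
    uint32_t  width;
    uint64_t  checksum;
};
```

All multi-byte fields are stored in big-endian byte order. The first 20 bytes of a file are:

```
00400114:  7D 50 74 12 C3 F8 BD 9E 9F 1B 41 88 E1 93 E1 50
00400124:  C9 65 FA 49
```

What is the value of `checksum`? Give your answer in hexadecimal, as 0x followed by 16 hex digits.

`checksum` follows `n_records` (8 B), `width` (4 B), so it starts at offset 8 + 4 = 12 and occupies 8 bytes.
Bytes at offsets 12..19: E1 93 E1 50 C9 65 FA 49.
Big-endian stores the most-significant byte at the lowest address.
The bytes are already most-significant first: 0xE193E150C965FA49.

0xE193E150C965FA49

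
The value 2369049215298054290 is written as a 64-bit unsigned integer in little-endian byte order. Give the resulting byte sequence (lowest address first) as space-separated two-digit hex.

2369049215298054290 in hexadecimal, padded to 64 bits, is 0x20E08DB5A5422892.
Split into bytes (most-significant first): 20 E0 8D B5 A5 42 28 92.
Little-endian stores the least-significant byte at the lowest address.
So at ascending addresses the bytes are 92 28 42 A5 B5 8D E0 20.

92 28 42 A5 B5 8D E0 20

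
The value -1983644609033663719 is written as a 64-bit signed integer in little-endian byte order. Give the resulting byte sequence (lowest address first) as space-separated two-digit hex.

19 0B EE E5 BC AD 78 E4

Two's complement of -1983644609033663719 in 64 bits: 1983644609033663719 = 0x1B8752431A11F4E7; invert → 0xE478ADBCE5EE0B18; add 1 → 0xE478ADBCE5EE0B19.
Split into bytes (most-significant first): E4 78 AD BC E5 EE 0B 19.
In little-endian order the low byte comes first in memory.
So at ascending addresses the bytes are 19 0B EE E5 BC AD 78 E4.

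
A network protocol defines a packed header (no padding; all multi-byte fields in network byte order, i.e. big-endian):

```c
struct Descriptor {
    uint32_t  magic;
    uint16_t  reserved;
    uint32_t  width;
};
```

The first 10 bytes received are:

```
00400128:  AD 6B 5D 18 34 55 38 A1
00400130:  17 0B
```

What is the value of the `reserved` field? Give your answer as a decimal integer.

13397

`reserved` follows `magic` (4 bytes), so it starts at byte offset 4 and occupies 2 bytes.
Bytes at offsets 4..5: 34 55.
In big-endian order the high byte comes first in memory.
The bytes are already most-significant first: 0x3455.
0x3455 = 13397.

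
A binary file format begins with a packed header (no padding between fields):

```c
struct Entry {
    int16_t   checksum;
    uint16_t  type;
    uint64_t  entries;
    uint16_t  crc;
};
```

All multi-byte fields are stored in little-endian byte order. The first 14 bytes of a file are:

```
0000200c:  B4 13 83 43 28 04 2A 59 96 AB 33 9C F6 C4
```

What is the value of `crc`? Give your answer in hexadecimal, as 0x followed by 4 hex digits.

0xC4F6

`crc` follows `checksum` (2 B), `type` (2 B), `entries` (8 B), so it starts at offset 2 + 2 + 8 = 12 and occupies 2 bytes.
Bytes at offsets 12..13: F6 C4.
Little-endian stores the least-significant byte at the lowest address.
Reassemble most-significant byte first: C4 F6 → 0xC4F6.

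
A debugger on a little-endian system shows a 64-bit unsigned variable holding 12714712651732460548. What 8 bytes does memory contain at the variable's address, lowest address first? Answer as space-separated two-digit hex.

12714712651732460548 in hexadecimal, padded to 64 bits, is 0xB073BBCA93ADA404.
Split into bytes (most-significant first): B0 73 BB CA 93 AD A4 04.
Little-endian: lowest address holds the least-significant byte.
So at ascending addresses the bytes are 04 A4 AD 93 CA BB 73 B0.

04 A4 AD 93 CA BB 73 B0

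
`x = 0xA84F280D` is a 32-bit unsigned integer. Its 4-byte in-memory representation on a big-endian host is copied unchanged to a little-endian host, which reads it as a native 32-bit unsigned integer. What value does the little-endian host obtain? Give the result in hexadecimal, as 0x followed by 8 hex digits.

0x0D284FA8

Stored big-endian, the bytes at ascending addresses are A8 4F 28 0D.
Read back as little-endian, the first byte is least significant, giving 0x0D284FA8.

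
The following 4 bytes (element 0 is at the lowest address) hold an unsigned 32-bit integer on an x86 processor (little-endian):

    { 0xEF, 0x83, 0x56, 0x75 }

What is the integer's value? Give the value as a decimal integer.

1968604143

Little-endian: lowest address holds the least-significant byte.
Reassemble most-significant byte first: 75 56 83 EF → 0x755683EF.
0x755683EF = 1968604143.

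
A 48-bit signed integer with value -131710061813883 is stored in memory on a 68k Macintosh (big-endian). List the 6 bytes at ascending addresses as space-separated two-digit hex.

88 35 DC 8D 5F 85

Two's complement of -131710061813883 in 48 bits: 131710061813883 = 0x77CA2372A07B; invert → 0x8835DC8D5F84; add 1 → 0x8835DC8D5F85.
Split into bytes (most-significant first): 88 35 DC 8D 5F 85.
Big-endian stores the most-significant byte at the lowest address.
So the memory order matches the most-significant-first order: 88 35 DC 8D 5F 85.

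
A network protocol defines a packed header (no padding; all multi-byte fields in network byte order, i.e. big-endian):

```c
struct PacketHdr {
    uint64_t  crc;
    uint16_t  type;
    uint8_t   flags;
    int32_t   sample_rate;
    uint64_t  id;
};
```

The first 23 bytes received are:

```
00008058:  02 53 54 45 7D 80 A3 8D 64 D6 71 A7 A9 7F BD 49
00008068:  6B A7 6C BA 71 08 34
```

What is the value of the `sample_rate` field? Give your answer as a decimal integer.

-1482063939

`sample_rate` follows `crc` (8 B), `type` (2 B), `flags` (1 B), so it starts at offset 8 + 2 + 1 = 11 and occupies 4 bytes.
Bytes at offsets 11..14: A7 A9 7F BD.
Big-endian: lowest address holds the most-significant byte.
The bytes are already most-significant first: 0xA7A97FBD.
Top bit is set, so as a signed 32-bit value this is 0xA7A97FBD − 2^32 = -1482063939.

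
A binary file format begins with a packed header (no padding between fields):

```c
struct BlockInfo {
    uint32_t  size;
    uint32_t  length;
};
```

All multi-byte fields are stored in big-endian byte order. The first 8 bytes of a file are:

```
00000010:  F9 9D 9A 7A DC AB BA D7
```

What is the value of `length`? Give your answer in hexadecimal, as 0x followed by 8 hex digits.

`length` follows `size` (4 bytes), so it starts at byte offset 4 and occupies 4 bytes.
Bytes at offsets 4..7: DC AB BA D7.
In big-endian order the high byte comes first in memory.
The bytes are already most-significant first: 0xDCABBAD7.

0xDCABBAD7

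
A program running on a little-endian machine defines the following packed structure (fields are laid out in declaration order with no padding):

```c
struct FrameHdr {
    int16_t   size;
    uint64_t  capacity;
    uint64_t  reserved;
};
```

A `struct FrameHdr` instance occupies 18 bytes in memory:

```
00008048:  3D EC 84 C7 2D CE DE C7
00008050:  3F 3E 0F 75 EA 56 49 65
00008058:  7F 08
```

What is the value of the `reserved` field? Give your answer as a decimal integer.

612319440010900751

`reserved` follows `size` (2 B), `capacity` (8 B), so it starts at offset 2 + 8 = 10 and occupies 8 bytes.
Bytes at offsets 10..17: 0F 75 EA 56 49 65 7F 08.
In little-endian order the low byte comes first in memory.
Reassemble most-significant byte first: 08 7F 65 49 56 EA 75 0F → 0x087F654956EA750F.
0x087F654956EA750F = 612319440010900751.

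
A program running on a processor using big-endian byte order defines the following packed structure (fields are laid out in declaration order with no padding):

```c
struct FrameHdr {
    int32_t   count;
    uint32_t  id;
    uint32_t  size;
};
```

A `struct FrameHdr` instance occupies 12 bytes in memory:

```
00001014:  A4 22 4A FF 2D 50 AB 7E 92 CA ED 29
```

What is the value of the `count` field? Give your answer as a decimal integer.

-1541256449

`count` is the first field, at byte offset 0, occupying 4 bytes.
Bytes at offsets 0..3: A4 22 4A FF.
Big-endian: lowest address holds the most-significant byte.
The bytes are already most-significant first: 0xA4224AFF.
Top bit is set, so as a signed 32-bit value this is 0xA4224AFF − 2^32 = -1541256449.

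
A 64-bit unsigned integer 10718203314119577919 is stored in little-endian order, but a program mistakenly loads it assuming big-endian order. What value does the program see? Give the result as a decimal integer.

4544558016601898644

10718203314119577919 in 64-bit hexadecimal is 0x94BEB5207083113F.
Stored little-endian, the bytes at ascending addresses are 3F 11 83 70 20 B5 BE 94.
Read back as big-endian, the last byte is least significant, giving 0x3F11837020B5BE94.
0x3F11837020B5BE94 = 4544558016601898644.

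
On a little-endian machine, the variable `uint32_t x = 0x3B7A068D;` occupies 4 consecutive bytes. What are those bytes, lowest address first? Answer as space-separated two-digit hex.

Split into bytes (most-significant first): 3B 7A 06 8D.
Little-endian stores the least-significant byte at the lowest address.
So at ascending addresses the bytes are 8D 06 7A 3B.

8D 06 7A 3B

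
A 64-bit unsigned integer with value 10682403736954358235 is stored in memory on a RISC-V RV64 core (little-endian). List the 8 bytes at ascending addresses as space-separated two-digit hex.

10682403736954358235 in hexadecimal, padded to 64 bits, is 0x943F8599D87849DB.
Split into bytes (most-significant first): 94 3F 85 99 D8 78 49 DB.
Little-endian: lowest address holds the least-significant byte.
So at ascending addresses the bytes are DB 49 78 D8 99 85 3F 94.

DB 49 78 D8 99 85 3F 94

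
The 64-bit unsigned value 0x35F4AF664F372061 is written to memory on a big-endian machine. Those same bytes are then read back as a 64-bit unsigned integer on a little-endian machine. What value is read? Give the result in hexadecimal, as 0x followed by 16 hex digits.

0x6120374F66AFF435

Stored big-endian, the bytes at ascending addresses are 35 F4 AF 66 4F 37 20 61.
Read back as little-endian, the first byte is least significant, giving 0x6120374F66AFF435.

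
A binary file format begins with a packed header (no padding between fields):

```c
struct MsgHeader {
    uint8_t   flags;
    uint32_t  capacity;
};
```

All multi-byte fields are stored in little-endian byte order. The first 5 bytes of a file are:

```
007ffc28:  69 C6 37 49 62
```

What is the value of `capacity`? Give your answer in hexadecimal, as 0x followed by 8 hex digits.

`capacity` follows `flags` (1 byte), so it starts at byte offset 1 and occupies 4 bytes.
Bytes at offsets 1..4: C6 37 49 62.
In little-endian order the low byte comes first in memory.
Reassemble most-significant byte first: 62 49 37 C6 → 0x624937C6.

0x624937C6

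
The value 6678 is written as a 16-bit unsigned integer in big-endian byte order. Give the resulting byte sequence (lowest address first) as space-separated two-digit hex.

6678 in hexadecimal, padded to 16 bits, is 0x1A16.
Split into bytes (most-significant first): 1A 16.
Big-endian: lowest address holds the most-significant byte.
So the memory order matches the most-significant-first order: 1A 16.

1A 16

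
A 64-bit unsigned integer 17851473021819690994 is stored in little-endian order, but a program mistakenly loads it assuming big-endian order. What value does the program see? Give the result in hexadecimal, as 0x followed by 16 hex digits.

17851473021819690994 in 64-bit hexadecimal is 0xF7BD2C21D7081FF2.
Stored little-endian, the bytes at ascending addresses are F2 1F 08 D7 21 2C BD F7.
Read back as big-endian, the last byte is least significant, giving 0xF21F08D7212CBDF7.

0xF21F08D7212CBDF7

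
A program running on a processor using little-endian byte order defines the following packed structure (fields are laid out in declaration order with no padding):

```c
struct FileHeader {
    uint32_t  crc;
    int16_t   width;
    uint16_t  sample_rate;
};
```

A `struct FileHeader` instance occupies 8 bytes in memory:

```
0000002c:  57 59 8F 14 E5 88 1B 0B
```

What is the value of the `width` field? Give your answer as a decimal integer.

-30491

`width` follows `crc` (4 bytes), so it starts at byte offset 4 and occupies 2 bytes.
Bytes at offsets 4..5: E5 88.
Little-endian stores the least-significant byte at the lowest address.
Reassemble most-significant byte first: 88 E5 → 0x88E5.
Top bit is set, so as a signed 16-bit value this is 0x88E5 − 2^16 = -30491.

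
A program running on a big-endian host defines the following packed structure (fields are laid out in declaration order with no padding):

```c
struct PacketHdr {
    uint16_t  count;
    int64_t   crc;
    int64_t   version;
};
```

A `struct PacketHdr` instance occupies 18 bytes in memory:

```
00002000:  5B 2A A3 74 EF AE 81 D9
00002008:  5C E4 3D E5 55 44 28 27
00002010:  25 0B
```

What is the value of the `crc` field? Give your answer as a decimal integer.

-6668441615447008028

`crc` follows `count` (2 bytes), so it starts at byte offset 2 and occupies 8 bytes.
Bytes at offsets 2..9: A3 74 EF AE 81 D9 5C E4.
In big-endian order the high byte comes first in memory.
The bytes are already most-significant first: 0xA374EFAE81D95CE4.
Top bit is set, so as a signed 64-bit value this is 0xA374EFAE81D95CE4 − 2^64 = -6668441615447008028.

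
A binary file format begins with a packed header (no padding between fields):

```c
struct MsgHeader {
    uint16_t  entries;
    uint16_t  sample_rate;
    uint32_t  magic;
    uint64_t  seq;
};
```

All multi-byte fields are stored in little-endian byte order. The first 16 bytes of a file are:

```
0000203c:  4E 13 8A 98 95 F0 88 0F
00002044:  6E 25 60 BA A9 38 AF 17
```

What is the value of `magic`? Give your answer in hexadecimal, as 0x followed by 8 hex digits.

`magic` follows `entries` (2 B), `sample_rate` (2 B), so it starts at offset 2 + 2 = 4 and occupies 4 bytes.
Bytes at offsets 4..7: 95 F0 88 0F.
Little-endian: lowest address holds the least-significant byte.
Reassemble most-significant byte first: 0F 88 F0 95 → 0x0F88F095.

0x0F88F095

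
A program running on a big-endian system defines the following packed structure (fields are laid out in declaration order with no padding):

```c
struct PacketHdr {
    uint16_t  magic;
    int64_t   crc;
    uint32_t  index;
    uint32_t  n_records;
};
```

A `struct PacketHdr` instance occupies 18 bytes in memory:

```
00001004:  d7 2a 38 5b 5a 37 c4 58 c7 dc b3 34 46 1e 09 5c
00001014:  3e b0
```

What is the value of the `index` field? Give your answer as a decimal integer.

3006547486

`index` follows `magic` (2 B), `crc` (8 B), so it starts at offset 2 + 8 = 10 and occupies 4 bytes.
Bytes at offsets 10..13: B3 34 46 1E.
Big-endian: lowest address holds the most-significant byte.
The bytes are already most-significant first: 0xB334461E.
0xB334461E = 3006547486.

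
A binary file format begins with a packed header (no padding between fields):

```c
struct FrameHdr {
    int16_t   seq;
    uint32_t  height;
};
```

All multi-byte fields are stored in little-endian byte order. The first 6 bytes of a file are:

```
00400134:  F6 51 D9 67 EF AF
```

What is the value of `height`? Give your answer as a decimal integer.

2951702489

`height` follows `seq` (2 bytes), so it starts at byte offset 2 and occupies 4 bytes.
Bytes at offsets 2..5: D9 67 EF AF.
Little-endian: lowest address holds the least-significant byte.
Reassemble most-significant byte first: AF EF 67 D9 → 0xAFEF67D9.
0xAFEF67D9 = 2951702489.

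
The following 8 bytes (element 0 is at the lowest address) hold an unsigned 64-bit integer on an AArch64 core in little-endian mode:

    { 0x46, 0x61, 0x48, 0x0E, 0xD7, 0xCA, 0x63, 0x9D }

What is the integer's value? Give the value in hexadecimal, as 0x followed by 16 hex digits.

Little-endian: lowest address holds the least-significant byte.
Reassemble most-significant byte first: 9D 63 CA D7 0E 48 61 46 → 0x9D63CAD70E486146.

0x9D63CAD70E486146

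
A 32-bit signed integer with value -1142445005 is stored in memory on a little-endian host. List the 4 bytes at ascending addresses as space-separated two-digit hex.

Two's complement of -1142445005 in 32 bits: 1142445005 = 0x441853CD; invert → 0xBBE7AC32; add 1 → 0xBBE7AC33.
Split into bytes (most-significant first): BB E7 AC 33.
Little-endian stores the least-significant byte at the lowest address.
So at ascending addresses the bytes are 33 AC E7 BB.

33 AC E7 BB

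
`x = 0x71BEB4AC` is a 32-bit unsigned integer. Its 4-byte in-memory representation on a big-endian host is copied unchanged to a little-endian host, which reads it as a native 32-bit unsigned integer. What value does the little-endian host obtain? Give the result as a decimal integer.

2897526385

Stored big-endian, the bytes at ascending addresses are 71 BE B4 AC.
Read back as little-endian, the first byte is least significant, giving 0xACB4BE71.
0xACB4BE71 = 2897526385.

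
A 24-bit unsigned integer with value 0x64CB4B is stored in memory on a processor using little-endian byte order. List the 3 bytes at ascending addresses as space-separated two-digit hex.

Split into bytes (most-significant first): 64 CB 4B.
Little-endian: lowest address holds the least-significant byte.
So at ascending addresses the bytes are 4B CB 64.

4B CB 64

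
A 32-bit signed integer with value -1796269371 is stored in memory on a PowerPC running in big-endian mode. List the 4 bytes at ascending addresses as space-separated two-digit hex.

Two's complement of -1796269371 in 32 bits: 1796269371 = 0x6B10E53B; invert → 0x94EF1AC4; add 1 → 0x94EF1AC5.
Split into bytes (most-significant first): 94 EF 1A C5.
Big-endian: lowest address holds the most-significant byte.
So the memory order matches the most-significant-first order: 94 EF 1A C5.

94 EF 1A C5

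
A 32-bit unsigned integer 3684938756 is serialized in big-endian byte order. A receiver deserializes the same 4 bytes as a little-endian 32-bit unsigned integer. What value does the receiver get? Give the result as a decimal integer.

3684938756 in 32-bit hexadecimal is 0xDBA3B404.
Stored big-endian, the bytes at ascending addresses are DB A3 B4 04.
Read back as little-endian, the first byte is least significant, giving 0x04B4A3DB.
0x04B4A3DB = 78947291.

78947291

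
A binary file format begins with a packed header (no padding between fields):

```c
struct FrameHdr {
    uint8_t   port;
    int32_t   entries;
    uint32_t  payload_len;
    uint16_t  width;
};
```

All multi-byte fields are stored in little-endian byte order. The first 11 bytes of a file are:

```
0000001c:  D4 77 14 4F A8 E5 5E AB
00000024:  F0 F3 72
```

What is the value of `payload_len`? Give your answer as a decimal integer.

4037762789

`payload_len` follows `port` (1 B), `entries` (4 B), so it starts at offset 1 + 4 = 5 and occupies 4 bytes.
Bytes at offsets 5..8: E5 5E AB F0.
In little-endian order the low byte comes first in memory.
Reassemble most-significant byte first: F0 AB 5E E5 → 0xF0AB5EE5.
0xF0AB5EE5 = 4037762789.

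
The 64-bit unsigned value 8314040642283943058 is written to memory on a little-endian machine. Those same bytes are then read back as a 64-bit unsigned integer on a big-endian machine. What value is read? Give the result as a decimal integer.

8314040642283943058 in 64-bit hexadecimal is 0x736167EA1B7EB492.
Stored little-endian, the bytes at ascending addresses are 92 B4 7E 1B EA 67 61 73.
Read back as big-endian, the last byte is least significant, giving 0x92B47E1BEA676173.
0x92B47E1BEA676173 = 10571212883707257203.

10571212883707257203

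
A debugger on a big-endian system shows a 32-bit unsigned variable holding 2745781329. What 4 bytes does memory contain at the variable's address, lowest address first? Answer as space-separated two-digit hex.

A3 A9 4C 51

2745781329 in hexadecimal, padded to 32 bits, is 0xA3A94C51.
Split into bytes (most-significant first): A3 A9 4C 51.
Big-endian stores the most-significant byte at the lowest address.
So the memory order matches the most-significant-first order: A3 A9 4C 51.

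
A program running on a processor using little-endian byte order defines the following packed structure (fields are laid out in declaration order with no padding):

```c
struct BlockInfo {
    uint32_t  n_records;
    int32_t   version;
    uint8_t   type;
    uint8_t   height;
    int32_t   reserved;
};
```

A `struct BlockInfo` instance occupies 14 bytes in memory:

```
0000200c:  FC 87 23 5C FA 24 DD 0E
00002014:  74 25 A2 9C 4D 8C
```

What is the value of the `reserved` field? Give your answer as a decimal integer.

-1941070686

`reserved` follows `n_records` (4 B), `version` (4 B), `type` (1 B), `height` (1 B), so it starts at offset 4 + 4 + 1 + 1 = 10 and occupies 4 bytes.
Bytes at offsets 10..13: A2 9C 4D 8C.
Little-endian stores the least-significant byte at the lowest address.
Reassemble most-significant byte first: 8C 4D 9C A2 → 0x8C4D9CA2.
Top bit is set, so as a signed 32-bit value this is 0x8C4D9CA2 − 2^32 = -1941070686.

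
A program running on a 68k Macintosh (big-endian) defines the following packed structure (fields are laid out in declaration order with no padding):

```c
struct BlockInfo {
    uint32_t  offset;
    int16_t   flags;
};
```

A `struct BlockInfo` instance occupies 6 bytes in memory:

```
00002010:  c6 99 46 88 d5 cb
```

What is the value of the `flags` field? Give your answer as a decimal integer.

-10805

`flags` follows `offset` (4 bytes), so it starts at byte offset 4 and occupies 2 bytes.
Bytes at offsets 4..5: D5 CB.
Big-endian: lowest address holds the most-significant byte.
The bytes are already most-significant first: 0xD5CB.
Top bit is set, so as a signed 16-bit value this is 0xD5CB − 2^16 = -10805.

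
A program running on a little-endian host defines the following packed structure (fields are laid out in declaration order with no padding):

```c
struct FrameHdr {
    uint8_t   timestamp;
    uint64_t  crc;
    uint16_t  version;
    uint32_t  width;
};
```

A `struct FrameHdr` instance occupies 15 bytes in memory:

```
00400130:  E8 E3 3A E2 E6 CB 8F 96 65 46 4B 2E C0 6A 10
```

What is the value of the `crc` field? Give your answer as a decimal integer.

`crc` follows `timestamp` (1 byte), so it starts at byte offset 1 and occupies 8 bytes.
Bytes at offsets 1..8: E3 3A E2 E6 CB 8F 96 65.
In little-endian order the low byte comes first in memory.
Reassemble most-significant byte first: 65 96 8F CB E6 E2 3A E3 → 0x65968FCBE6E23AE3.
0x65968FCBE6E23AE3 = 7320196350252038883.

7320196350252038883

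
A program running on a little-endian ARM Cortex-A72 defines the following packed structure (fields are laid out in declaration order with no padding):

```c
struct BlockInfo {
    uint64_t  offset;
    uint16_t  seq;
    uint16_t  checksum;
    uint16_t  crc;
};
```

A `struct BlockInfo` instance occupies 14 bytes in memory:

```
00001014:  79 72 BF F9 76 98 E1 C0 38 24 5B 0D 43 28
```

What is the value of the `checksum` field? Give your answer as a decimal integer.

`checksum` follows `offset` (8 B), `seq` (2 B), so it starts at offset 8 + 2 = 10 and occupies 2 bytes.
Bytes at offsets 10..11: 5B 0D.
In little-endian order the low byte comes first in memory.
Reassemble most-significant byte first: 0D 5B → 0x0D5B.
0x0D5B = 3419.

3419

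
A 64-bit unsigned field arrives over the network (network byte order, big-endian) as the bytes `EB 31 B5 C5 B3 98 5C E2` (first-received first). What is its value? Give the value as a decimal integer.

In big-endian order the high byte comes first in memory.
The bytes are already most-significant first: 0xEB31B5C5B3985CE2.
0xEB31B5C5B3985CE2 = 16947526733498178786.

16947526733498178786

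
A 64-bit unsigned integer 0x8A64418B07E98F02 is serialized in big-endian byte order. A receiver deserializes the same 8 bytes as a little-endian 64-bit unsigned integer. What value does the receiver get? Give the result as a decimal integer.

184622328355841162

Stored big-endian, the bytes at ascending addresses are 8A 64 41 8B 07 E9 8F 02.
Read back as little-endian, the first byte is least significant, giving 0x028FE9078B41648A.
0x028FE9078B41648A = 184622328355841162.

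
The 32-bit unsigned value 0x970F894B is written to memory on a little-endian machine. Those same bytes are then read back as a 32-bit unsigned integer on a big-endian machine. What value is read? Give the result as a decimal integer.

Stored little-endian, the bytes at ascending addresses are 4B 89 0F 97.
Read back as big-endian, the last byte is least significant, giving 0x4B890F97.
0x4B890F97 = 1267273623.

1267273623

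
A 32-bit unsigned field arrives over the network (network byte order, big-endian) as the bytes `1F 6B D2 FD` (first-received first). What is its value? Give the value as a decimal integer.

Big-endian stores the most-significant byte at the lowest address.
The bytes are already most-significant first: 0x1F6BD2FD.
0x1F6BD2FD = 527160061.

527160061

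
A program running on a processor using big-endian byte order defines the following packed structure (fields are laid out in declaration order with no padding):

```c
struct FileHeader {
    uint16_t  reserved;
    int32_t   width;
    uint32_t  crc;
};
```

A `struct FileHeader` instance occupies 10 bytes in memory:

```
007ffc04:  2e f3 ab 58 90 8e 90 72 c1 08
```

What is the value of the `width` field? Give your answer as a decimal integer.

`width` follows `reserved` (2 bytes), so it starts at byte offset 2 and occupies 4 bytes.
Bytes at offsets 2..5: AB 58 90 8E.
Big-endian: lowest address holds the most-significant byte.
The bytes are already most-significant first: 0xAB58908E.
Top bit is set, so as a signed 32-bit value this is 0xAB58908E − 2^32 = -1420259186.

-1420259186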